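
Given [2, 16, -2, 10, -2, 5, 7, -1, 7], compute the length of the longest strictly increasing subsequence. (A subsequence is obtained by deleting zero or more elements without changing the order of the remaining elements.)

Let dp[i] be the longest increasing subsequence ending at position i. Then dp = [1, 2, 1, 2, 1, 2, 3, 2, 3].
The maximum is 3; one witness is 2, 5, 7 at positions 1,6,7.

3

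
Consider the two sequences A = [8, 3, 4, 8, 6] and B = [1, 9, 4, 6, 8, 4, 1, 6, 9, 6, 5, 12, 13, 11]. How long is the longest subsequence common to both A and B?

A longest common subsequence is 8, 4, 6 (length 3); the LCS DP confirms no longer common subsequence exists.

3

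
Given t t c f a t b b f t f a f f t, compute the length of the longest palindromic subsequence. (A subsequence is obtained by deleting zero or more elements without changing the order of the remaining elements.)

Using dp[i][j] = 2 + dp[i+1][j−1] if the ends match, else max(dp[i+1][j], dp[i][j−1]):
dp[1][15] = 10. A witness is tfatbbtaft at positions 1,4,5,6,7,8,10,12,14,15.

10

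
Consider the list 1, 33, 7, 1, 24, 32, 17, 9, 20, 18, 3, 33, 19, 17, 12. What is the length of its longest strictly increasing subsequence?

5

Scanning left to right, the best length ending at each element is: 1→1, 33→2, 7→2, 1→1, 24→3, 32→4, 17→3, 9→3, 20→4, 18→4, 3→2, 33→5, 19→5, 17→4, 12→4.
So the longest increasing subsequence has length 5, e.g. 1, 7, 24, 32, 33.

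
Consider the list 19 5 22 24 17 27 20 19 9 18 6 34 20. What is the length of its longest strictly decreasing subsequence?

5

Scanning left to right, the best length ending at each element is: 19→1, 5→2, 22→1, 24→1, 17→2, 27→1, 20→2, 19→3, 9→4, 18→4, 6→5, 34→1, 20→2.
So the longest decreasing subsequence has length 5, e.g. 22, 20, 19, 9, 6.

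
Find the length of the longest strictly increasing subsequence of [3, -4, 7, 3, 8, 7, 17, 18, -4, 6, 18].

Scanning left to right, the best length ending at each element is: 3→1, -4→1, 7→2, 3→2, 8→3, 7→3, 17→4, 18→5, -4→1, 6→3, 18→5.
So the longest increasing subsequence has length 5, e.g. 3, 7, 8, 17, 18.

5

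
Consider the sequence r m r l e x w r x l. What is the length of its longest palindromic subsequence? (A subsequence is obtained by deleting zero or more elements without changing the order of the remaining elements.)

One longest palindromic subsequence is lxrxl (positions 4,6,8,9,10); it reads the same forward and backward, and the interval DP gives dp[1][10] = 5.

5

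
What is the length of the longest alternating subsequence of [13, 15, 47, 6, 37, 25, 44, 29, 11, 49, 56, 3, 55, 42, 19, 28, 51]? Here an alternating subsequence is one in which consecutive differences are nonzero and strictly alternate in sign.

12

Track the best alternating length ending on an up-step vs a down-step at each position: up/down = 1/1, 2/1, 2/1, 1/3, 4/3, 4/5, 6/3, 6/7, 4/7, 8/1, 8/1, 1/9, 10/9, 10/11, 10/11, 12/11, 12/11.
The maximum over both is 12; one such subsequence is 13, 15, 6, 37, 25, 44, 29, 49, 3, 55, 19, 28.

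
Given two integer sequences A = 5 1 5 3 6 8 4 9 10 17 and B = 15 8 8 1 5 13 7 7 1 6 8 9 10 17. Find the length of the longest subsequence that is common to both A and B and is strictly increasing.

A longest common strictly increasing subsequence is 1, 5, 6, 8, 9, 10, 17 (length 7); it appears in order in both A and B, and no longer such subsequence exists.

7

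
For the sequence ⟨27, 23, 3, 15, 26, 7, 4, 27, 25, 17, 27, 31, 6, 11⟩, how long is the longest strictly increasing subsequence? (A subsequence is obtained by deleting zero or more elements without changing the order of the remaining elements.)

5

Scanning left to right, the best length ending at each element is: 27→1, 23→1, 3→1, 15→2, 26→3, 7→2, 4→2, 27→4, 25→3, 17→3, 27→4, 31→5, 6→3, 11→4.
So the longest increasing subsequence has length 5, e.g. 3, 15, 26, 27, 31.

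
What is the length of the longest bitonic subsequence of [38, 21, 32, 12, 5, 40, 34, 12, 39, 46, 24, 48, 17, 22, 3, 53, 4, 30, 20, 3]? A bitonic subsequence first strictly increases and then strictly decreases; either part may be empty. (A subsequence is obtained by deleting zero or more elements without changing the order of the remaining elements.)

One longest bitonic subsequence is 21, 32, 34, 39, 46, 48, 53, 30, 20, 3 (positions 2,3,7,9,10,12,16,18,19,20): it rises to 53 then falls. Length 10 is optimal.

10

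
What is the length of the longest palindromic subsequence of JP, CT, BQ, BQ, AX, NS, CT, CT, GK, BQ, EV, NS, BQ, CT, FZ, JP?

10

Using dp[i][j] = 2 + dp[i+1][j−1] if the ends match, else max(dp[i+1][j], dp[i][j−1]):
dp[1][16] = 10. A witness is JP CT BQ NS CT CT NS BQ CT JP at positions 1,2,3,6,7,8,12,13,14,16.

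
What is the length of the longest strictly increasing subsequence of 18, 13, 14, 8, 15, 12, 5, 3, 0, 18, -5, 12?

4

Let dp[i] be the longest increasing subsequence ending at position i. Then dp = [1, 1, 2, 1, 3, 2, 1, 1, 1, 4, 1, 2].
The maximum is 4; one witness is 13, 14, 15, 18 at positions 2,3,5,10.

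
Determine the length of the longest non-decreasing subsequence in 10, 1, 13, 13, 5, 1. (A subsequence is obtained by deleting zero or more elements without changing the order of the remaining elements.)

Let dp[i] be the longest non-decreasing subsequence ending at position i. Then dp = [1, 1, 2, 3, 2, 2].
The maximum is 3; one witness is 10, 13, 13 at positions 1,3,4.

3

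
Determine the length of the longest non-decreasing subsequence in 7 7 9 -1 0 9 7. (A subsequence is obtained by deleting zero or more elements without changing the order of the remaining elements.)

4

Let dp[i] be the longest non-decreasing subsequence ending at position i. Then dp = [1, 2, 3, 1, 2, 4, 3].
The maximum is 4; one witness is 7, 7, 9, 9 at positions 1,2,3,6.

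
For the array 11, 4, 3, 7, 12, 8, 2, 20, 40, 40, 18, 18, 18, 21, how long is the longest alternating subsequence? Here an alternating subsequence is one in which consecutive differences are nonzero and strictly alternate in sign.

Track the best alternating length ending on an up-step vs a down-step at each position: up/down = 1/1, 1/2, 1/2, 3/2, 3/1, 3/4, 1/4, 5/1, 5/1, 5/1, 5/6, 5/6, 5/6, 7/6.
The maximum over both is 7; one such subsequence is 11, 4, 12, 8, 20, 18, 21.

7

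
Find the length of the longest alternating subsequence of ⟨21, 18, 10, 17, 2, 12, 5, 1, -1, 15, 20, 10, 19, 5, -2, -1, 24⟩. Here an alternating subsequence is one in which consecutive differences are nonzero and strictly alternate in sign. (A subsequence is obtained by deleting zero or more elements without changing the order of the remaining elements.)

A longest alternating subsequence is 21, 10, 17, 2, 12, 5, 15, 10, 19, -2, -1 (positions 1,3,4,5,6,7,10,12,13,15,16); its 10 consecutive differences strictly alternate in sign, and length 11 is optimal.

11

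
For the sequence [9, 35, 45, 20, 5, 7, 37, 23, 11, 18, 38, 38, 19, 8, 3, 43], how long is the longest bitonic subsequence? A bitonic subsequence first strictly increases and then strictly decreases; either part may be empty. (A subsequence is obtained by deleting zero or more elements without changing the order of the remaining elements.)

Let inc[i] be the LIS ending at i and dec[i] the longest strictly decreasing subsequence starting at i. inc = [1, 2, 3, 2, 1, 2, 3, 3, 3, 4, 5, 5, 5, 3, 1, 6], dec = [3, 5, 6, 4, 2, 2, 5, 4, 3, 3, 4, 4, 3, 2, 1, 1].
max_i inc[i]+dec[i]−1 = 8, with one witness 9, 35, 45, 37, 23, 19, 8, 3.

8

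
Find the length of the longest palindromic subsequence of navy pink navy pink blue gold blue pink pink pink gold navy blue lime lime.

9

One longest palindromic subsequence is navy pink pink blue gold blue pink pink navy (positions 1,2,4,5,6,7,9,10,12); it reads the same forward and backward, and the interval DP gives dp[1][15] = 9.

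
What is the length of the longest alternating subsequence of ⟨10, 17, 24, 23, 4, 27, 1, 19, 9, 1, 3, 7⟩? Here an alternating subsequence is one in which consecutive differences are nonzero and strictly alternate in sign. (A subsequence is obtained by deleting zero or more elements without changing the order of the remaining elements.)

8

Track the best alternating length ending on an up-step vs a down-step at each position: up/down = 1/1, 2/1, 2/1, 2/3, 1/3, 4/1, 1/5, 6/5, 6/7, 1/7, 8/7, 8/7.
The maximum over both is 8; one such subsequence is 10, 24, 23, 27, 1, 19, 1, 3.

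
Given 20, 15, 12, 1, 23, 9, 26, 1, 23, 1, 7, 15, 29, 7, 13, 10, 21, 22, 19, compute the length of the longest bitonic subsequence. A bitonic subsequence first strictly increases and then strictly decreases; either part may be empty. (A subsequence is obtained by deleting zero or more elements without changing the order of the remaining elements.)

Let inc[i] be the LIS ending at i and dec[i] the longest strictly decreasing subsequence starting at i. inc = [1, 1, 1, 1, 2, 2, 3, 1, 3, 1, 2, 3, 4, 2, 3, 3, 4, 5, 4], dec = [5, 4, 3, 1, 4, 2, 5, 1, 4, 1, 1, 3, 3, 1, 2, 1, 2, 2, 1].
max_i inc[i]+dec[i]−1 = 7, with one witness 20, 23, 26, 23, 15, 13, 10.

7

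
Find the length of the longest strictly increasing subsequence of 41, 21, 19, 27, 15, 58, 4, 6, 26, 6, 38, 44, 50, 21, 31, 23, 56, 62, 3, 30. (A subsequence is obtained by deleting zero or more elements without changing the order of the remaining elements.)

One longest increasing subsequence is 4, 6, 26, 38, 44, 50, 56, 62 (positions 7,8,9,11,12,13,17,18), of length 8; no longer one exists.

8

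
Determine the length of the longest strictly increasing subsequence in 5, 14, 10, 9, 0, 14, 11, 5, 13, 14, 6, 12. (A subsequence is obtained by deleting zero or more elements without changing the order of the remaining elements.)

Let dp[i] be the longest increasing subsequence ending at position i. Then dp = [1, 2, 2, 2, 1, 3, 3, 2, 4, 5, 3, 4].
The maximum is 5; one witness is 5, 10, 11, 13, 14 at positions 1,3,7,9,10.

5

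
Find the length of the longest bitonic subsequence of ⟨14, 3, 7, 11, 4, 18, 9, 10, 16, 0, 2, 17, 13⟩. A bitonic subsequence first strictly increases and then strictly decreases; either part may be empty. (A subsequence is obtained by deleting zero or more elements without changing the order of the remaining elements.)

7

One longest bitonic subsequence is 3, 7, 9, 10, 16, 17, 13 (positions 2,3,7,8,9,12,13): it rises to 17 then falls. Length 7 is optimal.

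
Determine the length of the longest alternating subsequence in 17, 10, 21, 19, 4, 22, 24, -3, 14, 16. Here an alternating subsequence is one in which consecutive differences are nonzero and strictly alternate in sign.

7

Track the best alternating length ending on an up-step vs a down-step at each position: up/down = 1/1, 1/2, 3/1, 3/4, 1/4, 5/1, 5/1, 1/6, 7/6, 7/6.
The maximum over both is 7; one such subsequence is 17, 10, 21, 19, 22, -3, 14.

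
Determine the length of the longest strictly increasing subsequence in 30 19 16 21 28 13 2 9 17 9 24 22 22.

One longest increasing subsequence is 2, 9, 17, 24 (positions 7,8,9,11), of length 4; no longer one exists.

4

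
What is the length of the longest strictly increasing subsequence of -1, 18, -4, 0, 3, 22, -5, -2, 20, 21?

One longest increasing subsequence is -1, 0, 3, 20, 21 (positions 1,4,5,9,10), of length 5; no longer one exists.

5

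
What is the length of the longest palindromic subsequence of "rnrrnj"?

4

Using dp[i][j] = 2 + dp[i+1][j−1] if the ends match, else max(dp[i+1][j], dp[i][j−1]):
dp[1][6] = 4. A witness is nrrn at positions 2,3,4,5.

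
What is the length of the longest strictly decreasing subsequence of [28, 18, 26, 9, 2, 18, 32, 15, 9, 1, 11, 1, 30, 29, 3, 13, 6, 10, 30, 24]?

6

Scanning left to right, the best length ending at each element is: 28→1, 18→2, 26→2, 9→3, 2→4, 18→3, 32→1, 15→4, 9→5, 1→6, 11→5, 1→6, 30→2, 29→3, 3→6, 13→5, 6→6, 10→6, 30→2, 24→4.
So the longest decreasing subsequence has length 6, e.g. 28, 26, 18, 15, 9, 1.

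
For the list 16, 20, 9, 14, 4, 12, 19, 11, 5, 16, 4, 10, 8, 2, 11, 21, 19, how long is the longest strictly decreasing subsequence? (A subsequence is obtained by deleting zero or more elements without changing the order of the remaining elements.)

Let dp[i] be the longest decreasing subsequence ending at position i. Then dp = [1, 1, 2, 2, 3, 3, 2, 4, 5, 3, 6, 5, 6, 7, 4, 1, 2].
The maximum is 7; one witness is 16, 14, 12, 11, 5, 4, 2 at positions 1,4,6,8,9,11,14.

7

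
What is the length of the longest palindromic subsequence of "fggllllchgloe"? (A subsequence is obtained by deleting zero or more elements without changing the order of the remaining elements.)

Using dp[i][j] = 2 + dp[i+1][j−1] if the ends match, else max(dp[i+1][j], dp[i][j−1]):
dp[1][13] = 6. A witness is gllllg at positions 3,4,5,6,7,10.

6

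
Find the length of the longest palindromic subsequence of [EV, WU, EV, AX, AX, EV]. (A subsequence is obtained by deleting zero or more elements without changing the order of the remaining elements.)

4

Using dp[i][j] = 2 + dp[i+1][j−1] if the ends match, else max(dp[i+1][j], dp[i][j−1]):
dp[1][6] = 4. A witness is EV AX AX EV at positions 1,4,5,6.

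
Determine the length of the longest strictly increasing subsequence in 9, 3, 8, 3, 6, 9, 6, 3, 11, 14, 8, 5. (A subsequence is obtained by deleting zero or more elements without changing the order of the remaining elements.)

5

Let dp[i] be the longest increasing subsequence ending at position i. Then dp = [1, 1, 2, 1, 2, 3, 2, 1, 4, 5, 3, 2].
The maximum is 5; one witness is 3, 8, 9, 11, 14 at positions 2,3,6,9,10.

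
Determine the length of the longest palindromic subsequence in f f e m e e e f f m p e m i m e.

8

One longest palindromic subsequence is emeffeme (positions 3,4,7,8,9,12,15,16); it reads the same forward and backward, and the interval DP gives dp[1][16] = 8.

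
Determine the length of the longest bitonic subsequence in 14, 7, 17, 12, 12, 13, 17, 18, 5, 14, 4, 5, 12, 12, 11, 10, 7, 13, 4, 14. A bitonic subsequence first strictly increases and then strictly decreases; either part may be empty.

One longest bitonic subsequence is 7, 12, 13, 17, 18, 14, 12, 11, 10, 7, 4 (positions 2,4,6,7,8,10,14,15,16,17,19): it rises to 18 then falls. Length 11 is optimal.

11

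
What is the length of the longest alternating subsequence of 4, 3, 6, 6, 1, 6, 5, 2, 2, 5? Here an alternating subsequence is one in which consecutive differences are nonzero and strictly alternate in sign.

7

Track the best alternating length ending on an up-step vs a down-step at each position: up/down = 1/1, 1/2, 3/1, 3/1, 1/4, 5/1, 5/6, 5/6, 5/6, 7/6.
The maximum over both is 7; one such subsequence is 4, 3, 6, 1, 6, 2, 5.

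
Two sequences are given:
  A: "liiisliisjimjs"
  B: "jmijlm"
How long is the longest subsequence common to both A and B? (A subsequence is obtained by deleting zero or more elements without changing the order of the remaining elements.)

A longest common subsequence is ilm (length 3); the LCS DP confirms no longer common subsequence exists.

3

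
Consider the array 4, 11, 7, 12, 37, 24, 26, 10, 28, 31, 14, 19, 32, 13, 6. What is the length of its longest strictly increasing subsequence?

8

Let dp[i] be the longest increasing subsequence ending at position i. Then dp = [1, 2, 2, 3, 4, 4, 5, 3, 6, 7, 4, 5, 8, 4, 2].
The maximum is 8; one witness is 4, 11, 12, 24, 26, 28, 31, 32 at positions 1,2,4,6,7,9,10,13.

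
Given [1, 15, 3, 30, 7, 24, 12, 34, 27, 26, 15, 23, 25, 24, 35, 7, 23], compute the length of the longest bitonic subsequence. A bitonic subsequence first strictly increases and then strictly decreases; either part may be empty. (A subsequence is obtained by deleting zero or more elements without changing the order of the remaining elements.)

One longest bitonic subsequence is 1, 3, 7, 24, 34, 27, 26, 25, 24, 23 (positions 1,3,5,6,8,9,10,13,14,17): it rises to 34 then falls. Length 10 is optimal.

10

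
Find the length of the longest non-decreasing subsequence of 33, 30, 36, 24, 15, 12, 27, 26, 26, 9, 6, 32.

4

Scanning left to right, the best length ending at each element is: 33→1, 30→1, 36→2, 24→1, 15→1, 12→1, 27→2, 26→2, 26→3, 9→1, 6→1, 32→4.
So the longest non-decreasing subsequence has length 4, e.g. 24, 26, 26, 32.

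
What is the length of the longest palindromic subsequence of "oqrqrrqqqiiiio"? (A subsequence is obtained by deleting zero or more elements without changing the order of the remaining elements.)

Using dp[i][j] = 2 + dp[i+1][j−1] if the ends match, else max(dp[i+1][j], dp[i][j−1]):
dp[1][14] = 8. A witness is oqqrrqqo at positions 1,2,4,5,6,8,9,14.

8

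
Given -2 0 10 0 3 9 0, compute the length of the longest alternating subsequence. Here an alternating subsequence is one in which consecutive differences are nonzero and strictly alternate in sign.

5

A longest alternating subsequence is -2, 10, 0, 3, 0 (positions 1,3,4,5,7); its 4 consecutive differences strictly alternate in sign, and length 5 is optimal.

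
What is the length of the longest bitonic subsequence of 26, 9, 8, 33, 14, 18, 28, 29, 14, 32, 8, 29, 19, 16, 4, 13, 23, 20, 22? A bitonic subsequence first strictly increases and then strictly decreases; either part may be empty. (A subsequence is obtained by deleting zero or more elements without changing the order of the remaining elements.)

One longest bitonic subsequence is 9, 14, 18, 28, 29, 32, 29, 19, 16, 13 (positions 2,5,6,7,8,10,12,13,14,16): it rises to 32 then falls. Length 10 is optimal.

10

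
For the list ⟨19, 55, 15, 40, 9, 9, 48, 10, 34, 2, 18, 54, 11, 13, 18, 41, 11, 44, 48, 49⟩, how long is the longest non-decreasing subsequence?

10

Scanning left to right, the best length ending at each element is: 19→1, 55→2, 15→1, 40→2, 9→1, 9→2, 48→3, 10→3, 34→4, 2→1, 18→4, 54→5, 11→4, 13→5, 18→6, 41→7, 11→5, 44→8, 48→9, 49→10.
So the longest non-decreasing subsequence has length 10, e.g. 9, 9, 10, 11, 13, 18, 41, 44, 48, 49.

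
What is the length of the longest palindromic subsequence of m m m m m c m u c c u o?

6

Using dp[i][j] = 2 + dp[i+1][j−1] if the ends match, else max(dp[i+1][j], dp[i][j−1]):
dp[1][12] = 6. A witness is mmmmmm at positions 1,2,3,4,5,7.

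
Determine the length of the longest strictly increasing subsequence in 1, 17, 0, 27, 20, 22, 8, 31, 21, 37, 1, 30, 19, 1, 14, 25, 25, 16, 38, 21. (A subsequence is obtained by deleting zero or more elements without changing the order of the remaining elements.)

Scanning left to right, the best length ending at each element is: 1→1, 17→2, 0→1, 27→3, 20→3, 22→4, 8→2, 31→5, 21→4, 37→6, 1→2, 30→5, 19→3, 1→2, 14→3, 25→5, 25→5, 16→4, 38→7, 21→5.
So the longest increasing subsequence has length 7, e.g. 1, 17, 20, 22, 31, 37, 38.

7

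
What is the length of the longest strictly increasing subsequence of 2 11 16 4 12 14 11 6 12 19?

5

Scanning left to right, the best length ending at each element is: 2→1, 11→2, 16→3, 4→2, 12→3, 14→4, 11→3, 6→3, 12→4, 19→5.
So the longest increasing subsequence has length 5, e.g. 2, 11, 12, 14, 19.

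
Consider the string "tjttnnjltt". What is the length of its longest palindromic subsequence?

One longest palindromic subsequence is ttnntt (positions 1,3,5,6,9,10); it reads the same forward and backward, and the interval DP gives dp[1][10] = 6.

6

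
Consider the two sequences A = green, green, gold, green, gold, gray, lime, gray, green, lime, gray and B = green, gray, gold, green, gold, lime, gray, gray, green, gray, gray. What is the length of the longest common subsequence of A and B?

8

A longest common subsequence is green, gold, green, gold, gray, gray, green, gray (length 8); the LCS DP confirms no longer common subsequence exists.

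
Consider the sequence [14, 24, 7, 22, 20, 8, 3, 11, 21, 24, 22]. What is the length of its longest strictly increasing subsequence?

5

One longest increasing subsequence is 7, 8, 11, 21, 24 (positions 3,6,8,9,10), of length 5; no longer one exists.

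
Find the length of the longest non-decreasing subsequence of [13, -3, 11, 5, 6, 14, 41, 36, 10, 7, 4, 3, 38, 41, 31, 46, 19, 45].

Scanning left to right, the best length ending at each element is: 13→1, -3→1, 11→2, 5→2, 6→3, 14→4, 41→5, 36→5, 10→4, 7→4, 4→2, 3→2, 38→6, 41→7, 31→5, 46→8, 19→5, 45→8.
So the longest non-decreasing subsequence has length 8, e.g. -3, 5, 6, 14, 36, 38, 41, 46.

8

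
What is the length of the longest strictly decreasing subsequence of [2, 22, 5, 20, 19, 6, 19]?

4

Let dp[i] be the longest decreasing subsequence ending at position i. Then dp = [1, 1, 2, 2, 3, 4, 3].
The maximum is 4; one witness is 22, 20, 19, 6 at positions 2,4,5,6.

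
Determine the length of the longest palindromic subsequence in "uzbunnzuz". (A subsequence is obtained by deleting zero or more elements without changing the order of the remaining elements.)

One longest palindromic subsequence is zunnuz (positions 2,4,5,6,8,9); it reads the same forward and backward, and the interval DP gives dp[1][9] = 6.

6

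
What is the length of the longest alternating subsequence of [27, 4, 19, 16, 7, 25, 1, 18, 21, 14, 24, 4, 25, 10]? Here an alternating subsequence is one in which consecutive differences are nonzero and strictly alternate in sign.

12

Track the best alternating length ending on an up-step vs a down-step at each position: up/down = 1/1, 1/2, 3/2, 3/4, 3/4, 5/2, 1/6, 7/6, 7/6, 7/8, 9/6, 7/10, 11/2, 11/12.
The maximum over both is 12; one such subsequence is 27, 4, 19, 16, 25, 1, 18, 14, 24, 4, 25, 10.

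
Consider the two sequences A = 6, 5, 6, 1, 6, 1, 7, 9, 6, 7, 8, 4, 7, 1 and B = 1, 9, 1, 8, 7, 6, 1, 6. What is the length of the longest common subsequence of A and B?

5

A longest common subsequence is 1, 1, 7, 6, 1 (length 5); the LCS DP confirms no longer common subsequence exists.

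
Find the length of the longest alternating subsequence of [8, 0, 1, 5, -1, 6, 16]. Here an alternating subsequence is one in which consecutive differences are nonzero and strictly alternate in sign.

Track the best alternating length ending on an up-step vs a down-step at each position: up/down = 1/1, 1/2, 3/2, 3/2, 1/4, 5/2, 5/1.
The maximum over both is 5; one such subsequence is 8, 0, 1, -1, 6.

5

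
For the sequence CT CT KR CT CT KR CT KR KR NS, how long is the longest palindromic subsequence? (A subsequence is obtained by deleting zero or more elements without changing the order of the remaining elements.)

6

One longest palindromic subsequence is CT KR CT CT KR CT (positions 2,3,4,5,6,7); it reads the same forward and backward, and the interval DP gives dp[1][10] = 6.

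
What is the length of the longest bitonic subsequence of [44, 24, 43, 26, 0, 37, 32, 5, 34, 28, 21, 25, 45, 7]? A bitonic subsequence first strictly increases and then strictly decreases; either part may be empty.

7

Let inc[i] be the LIS ending at i and dec[i] the longest strictly decreasing subsequence starting at i. inc = [1, 1, 2, 2, 1, 3, 3, 2, 4, 3, 3, 4, 5, 3], dec = [7, 3, 6, 3, 1, 5, 4, 1, 4, 3, 2, 2, 2, 1].
max_i inc[i]+dec[i]−1 = 7, with one witness 44, 43, 37, 34, 28, 25, 7.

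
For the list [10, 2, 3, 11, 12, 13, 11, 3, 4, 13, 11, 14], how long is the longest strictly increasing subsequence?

6

Scanning left to right, the best length ending at each element is: 10→1, 2→1, 3→2, 11→3, 12→4, 13→5, 11→3, 3→2, 4→3, 13→5, 11→4, 14→6.
So the longest increasing subsequence has length 6, e.g. 2, 3, 11, 12, 13, 14.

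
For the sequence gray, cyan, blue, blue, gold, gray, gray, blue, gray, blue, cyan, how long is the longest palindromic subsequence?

One longest palindromic subsequence is cyan blue blue gray gray blue blue cyan (positions 2,3,4,6,7,8,10,11); it reads the same forward and backward, and the interval DP gives dp[1][11] = 8.

8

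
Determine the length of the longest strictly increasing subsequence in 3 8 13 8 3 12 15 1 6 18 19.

Let dp[i] be the longest increasing subsequence ending at position i. Then dp = [1, 2, 3, 2, 1, 3, 4, 1, 2, 5, 6].
The maximum is 6; one witness is 3, 8, 13, 15, 18, 19 at positions 1,2,3,7,10,11.

6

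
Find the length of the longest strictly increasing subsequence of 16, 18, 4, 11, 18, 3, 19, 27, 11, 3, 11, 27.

Scanning left to right, the best length ending at each element is: 16→1, 18→2, 4→1, 11→2, 18→3, 3→1, 19→4, 27→5, 11→2, 3→1, 11→2, 27→5.
So the longest increasing subsequence has length 5, e.g. 4, 11, 18, 19, 27.

5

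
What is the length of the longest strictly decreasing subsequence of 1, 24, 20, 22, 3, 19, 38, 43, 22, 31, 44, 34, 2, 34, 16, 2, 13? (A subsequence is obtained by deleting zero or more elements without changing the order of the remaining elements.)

Scanning left to right, the best length ending at each element is: 1→1, 24→1, 20→2, 22→2, 3→3, 19→3, 38→1, 43→1, 22→2, 31→2, 44→1, 34→2, 2→4, 34→2, 16→4, 2→5, 13→5.
So the longest decreasing subsequence has length 5, e.g. 24, 20, 19, 16, 2.

5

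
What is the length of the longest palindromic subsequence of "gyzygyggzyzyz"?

9

Using dp[i][j] = 2 + dp[i+1][j−1] if the ends match, else max(dp[i+1][j], dp[i][j−1]):
dp[1][13] = 9. A witness is yzygggyzy at positions 2,3,4,5,7,8,10,11,12.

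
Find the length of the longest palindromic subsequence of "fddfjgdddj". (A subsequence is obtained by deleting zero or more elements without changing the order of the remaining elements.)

5

One longest palindromic subsequence is jdddj (positions 5,7,8,9,10); it reads the same forward and backward, and the interval DP gives dp[1][10] = 5.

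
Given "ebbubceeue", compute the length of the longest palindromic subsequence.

Using dp[i][j] = 2 + dp[i+1][j−1] if the ends match, else max(dp[i+1][j], dp[i][j−1]):
dp[1][10] = 6. A witness is eueeue at positions 1,4,7,8,9,10.

6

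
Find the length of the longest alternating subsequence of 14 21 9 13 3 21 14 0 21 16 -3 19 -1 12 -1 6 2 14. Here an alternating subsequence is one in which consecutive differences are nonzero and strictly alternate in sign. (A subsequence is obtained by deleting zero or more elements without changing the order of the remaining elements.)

16

Track the best alternating length ending on an up-step vs a down-step at each position: up/down = 1/1, 2/1, 1/3, 4/3, 1/5, 6/1, 6/7, 1/7, 8/1, 8/9, 1/9, 10/9, 10/11, 12/11, 10/13, 14/13, 14/15, 16/11.
The maximum over both is 16; one such subsequence is 14, 21, 9, 13, 3, 21, 14, 21, 16, 19, -1, 12, -1, 6, 2, 14.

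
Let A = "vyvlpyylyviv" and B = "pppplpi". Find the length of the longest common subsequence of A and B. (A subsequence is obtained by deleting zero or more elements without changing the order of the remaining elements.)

A longest common subsequence is lpi (length 3); the LCS DP confirms no longer common subsequence exists.

3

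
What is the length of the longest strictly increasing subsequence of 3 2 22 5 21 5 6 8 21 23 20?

6

One longest increasing subsequence is 3, 5, 6, 8, 21, 23 (positions 1,4,7,8,9,10), of length 6; no longer one exists.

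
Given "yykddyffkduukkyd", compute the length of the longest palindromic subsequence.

One longest palindromic subsequence is dykuukyd (positions 4,6,9,11,12,14,15,16); it reads the same forward and backward, and the interval DP gives dp[1][16] = 8.

8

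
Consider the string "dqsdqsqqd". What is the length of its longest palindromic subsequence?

One longest palindromic subsequence is dqqsqqd (positions 1,2,5,6,7,8,9); it reads the same forward and backward, and the interval DP gives dp[1][9] = 7.

7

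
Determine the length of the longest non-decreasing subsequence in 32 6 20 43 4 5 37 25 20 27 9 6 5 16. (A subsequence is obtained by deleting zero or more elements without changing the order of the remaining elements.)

4

Let dp[i] be the longest non-decreasing subsequence ending at position i. Then dp = [1, 1, 2, 3, 1, 2, 3, 3, 3, 4, 3, 3, 3, 4].
The maximum is 4; one witness is 6, 20, 25, 27 at positions 2,3,8,10.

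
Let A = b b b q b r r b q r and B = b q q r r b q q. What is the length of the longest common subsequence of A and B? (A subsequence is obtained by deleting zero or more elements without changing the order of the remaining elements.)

Backtracking the LCS table gives one alignment: b (A1,B1) → q (A4,B3) → r (A6,B4) → r (A7,B5) → b (A8,B6) → q (A9,B8).
So the longest common subsequence has length 6.

6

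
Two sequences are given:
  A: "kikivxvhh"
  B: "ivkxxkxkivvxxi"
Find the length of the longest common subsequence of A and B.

A longest common subsequence is kkivx (length 5); the LCS DP confirms no longer common subsequence exists.

5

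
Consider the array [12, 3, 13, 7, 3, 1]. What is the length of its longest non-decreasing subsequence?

One longest non-decreasing subsequence is 12, 13 (positions 1,3), of length 2; no longer one exists.

2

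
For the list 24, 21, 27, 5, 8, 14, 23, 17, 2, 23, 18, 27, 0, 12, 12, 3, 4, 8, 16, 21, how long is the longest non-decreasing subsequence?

Let dp[i] be the longest non-decreasing subsequence ending at position i. Then dp = [1, 1, 2, 1, 2, 3, 4, 4, 1, 5, 5, 6, 1, 3, 4, 2, 3, 4, 5, 6].
The maximum is 6; one witness is 5, 8, 14, 23, 23, 27 at positions 4,5,6,7,10,12.

6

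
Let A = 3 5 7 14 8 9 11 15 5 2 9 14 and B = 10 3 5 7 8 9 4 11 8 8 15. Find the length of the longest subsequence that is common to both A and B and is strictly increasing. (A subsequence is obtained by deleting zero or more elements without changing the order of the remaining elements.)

A longest common strictly increasing subsequence is 3, 5, 7, 8, 9, 11, 15 (length 7); it appears in order in both A and B, and no longer such subsequence exists.

7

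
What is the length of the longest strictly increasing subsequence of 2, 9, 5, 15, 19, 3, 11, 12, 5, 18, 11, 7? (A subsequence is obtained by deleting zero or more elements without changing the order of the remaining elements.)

5

Scanning left to right, the best length ending at each element is: 2→1, 9→2, 5→2, 15→3, 19→4, 3→2, 11→3, 12→4, 5→3, 18→5, 11→4, 7→4.
So the longest increasing subsequence has length 5, e.g. 2, 9, 11, 12, 18.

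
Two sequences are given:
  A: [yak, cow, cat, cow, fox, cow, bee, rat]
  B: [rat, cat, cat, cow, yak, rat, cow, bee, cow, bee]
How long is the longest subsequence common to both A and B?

A longest common subsequence is yak, cow, cow, bee (length 4); the LCS DP confirms no longer common subsequence exists.

4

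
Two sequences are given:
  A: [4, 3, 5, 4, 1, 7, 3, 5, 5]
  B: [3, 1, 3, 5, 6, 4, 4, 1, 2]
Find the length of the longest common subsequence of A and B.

4

Backtracking the LCS table gives one alignment: 3 (A2,B3) → 5 (A3,B4) → 4 (A4,B7) → 1 (A5,B8).
So the longest common subsequence has length 4.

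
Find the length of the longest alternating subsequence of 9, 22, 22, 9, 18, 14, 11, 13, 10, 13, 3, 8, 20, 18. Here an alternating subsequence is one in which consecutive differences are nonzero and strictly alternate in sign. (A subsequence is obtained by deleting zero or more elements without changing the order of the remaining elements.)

A longest alternating subsequence is 9, 22, 9, 18, 11, 13, 10, 13, 3, 20, 18 (positions 1,2,4,5,7,8,9,10,11,13,14); its 10 consecutive differences strictly alternate in sign, and length 11 is optimal.

11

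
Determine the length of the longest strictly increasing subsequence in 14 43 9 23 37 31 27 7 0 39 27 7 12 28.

One longest increasing subsequence is 14, 23, 37, 39 (positions 1,4,5,10), of length 4; no longer one exists.

4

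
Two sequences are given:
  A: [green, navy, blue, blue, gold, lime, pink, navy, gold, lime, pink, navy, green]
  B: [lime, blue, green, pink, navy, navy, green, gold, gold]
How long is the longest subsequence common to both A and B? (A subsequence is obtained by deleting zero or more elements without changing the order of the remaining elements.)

5

Backtracking the LCS table gives one alignment: green (A1,B3) → pink (A7,B4) → navy (A8,B5) → navy (A12,B6) → green (A13,B7).
So the longest common subsequence has length 5.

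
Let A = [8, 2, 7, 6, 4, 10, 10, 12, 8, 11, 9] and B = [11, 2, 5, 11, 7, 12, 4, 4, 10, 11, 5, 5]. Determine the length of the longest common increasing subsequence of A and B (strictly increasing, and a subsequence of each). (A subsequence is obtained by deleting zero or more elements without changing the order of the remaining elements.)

For each value that appears in both, track the longest common increasing run ending there.
The best achievable length is 4; one witness is 2, 7, 10, 11 (A-positions 2,3,6,10, B-positions 2,5,9,10).

4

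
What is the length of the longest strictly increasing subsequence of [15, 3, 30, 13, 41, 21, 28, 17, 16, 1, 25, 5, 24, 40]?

One longest increasing subsequence is 3, 13, 21, 28, 40 (positions 2,4,6,7,14), of length 5; no longer one exists.

5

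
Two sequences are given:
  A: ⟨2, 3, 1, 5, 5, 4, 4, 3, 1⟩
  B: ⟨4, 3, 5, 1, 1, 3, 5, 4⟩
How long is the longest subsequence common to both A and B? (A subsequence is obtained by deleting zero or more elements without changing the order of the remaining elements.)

4

Backtracking the LCS table gives one alignment: 3 (A2,B2) → 1 (A3,B5) → 5 (A5,B7) → 4 (A7,B8).
So the longest common subsequence has length 4.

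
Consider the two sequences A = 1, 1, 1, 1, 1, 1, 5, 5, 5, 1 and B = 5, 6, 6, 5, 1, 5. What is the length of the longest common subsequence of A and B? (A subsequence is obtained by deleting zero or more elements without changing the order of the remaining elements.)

Backtracking the LCS table gives one alignment: 5 (A7,B1) → 5 (A8,B4) → 5 (A9,B6).
So the longest common subsequence has length 3.

3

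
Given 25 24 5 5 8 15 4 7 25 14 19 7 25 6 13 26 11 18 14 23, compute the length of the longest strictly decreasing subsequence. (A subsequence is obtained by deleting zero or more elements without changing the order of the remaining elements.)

6

One longest decreasing subsequence is 25, 24, 15, 14, 7, 6 (positions 1,2,6,10,12,14), of length 6; no longer one exists.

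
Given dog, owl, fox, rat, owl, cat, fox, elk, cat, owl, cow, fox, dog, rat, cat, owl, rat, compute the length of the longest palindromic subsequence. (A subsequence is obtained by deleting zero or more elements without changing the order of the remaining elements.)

One longest palindromic subsequence is rat owl cat fox cow fox cat owl rat (positions 4,5,6,7,11,12,15,16,17); it reads the same forward and backward, and the interval DP gives dp[1][17] = 9.

9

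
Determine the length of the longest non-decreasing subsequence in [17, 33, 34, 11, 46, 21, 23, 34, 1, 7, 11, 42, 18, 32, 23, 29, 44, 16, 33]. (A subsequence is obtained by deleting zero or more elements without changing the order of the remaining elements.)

Let dp[i] be the longest non-decreasing subsequence ending at position i. Then dp = [1, 2, 3, 1, 4, 2, 3, 4, 1, 2, 3, 5, 4, 5, 5, 6, 7, 4, 7].
The maximum is 7; one witness is 1, 7, 11, 18, 23, 29, 44 at positions 9,10,11,13,15,16,17.

7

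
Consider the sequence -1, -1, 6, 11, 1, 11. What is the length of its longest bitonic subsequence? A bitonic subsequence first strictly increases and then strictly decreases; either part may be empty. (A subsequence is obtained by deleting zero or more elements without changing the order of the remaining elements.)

4

Let inc[i] be the LIS ending at i and dec[i] the longest strictly decreasing subsequence starting at i. inc = [1, 1, 2, 3, 2, 3], dec = [1, 1, 2, 2, 1, 1].
max_i inc[i]+dec[i]−1 = 4, with one witness -1, 6, 11, 1.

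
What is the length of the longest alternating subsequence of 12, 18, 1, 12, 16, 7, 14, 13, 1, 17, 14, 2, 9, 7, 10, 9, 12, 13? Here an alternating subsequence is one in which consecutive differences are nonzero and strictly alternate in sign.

A longest alternating subsequence is 12, 18, 1, 12, 7, 14, 13, 17, 2, 9, 7, 10, 9, 12 (positions 1,2,3,4,6,7,8,10,12,13,14,15,16,17); its 13 consecutive differences strictly alternate in sign, and length 14 is optimal.

14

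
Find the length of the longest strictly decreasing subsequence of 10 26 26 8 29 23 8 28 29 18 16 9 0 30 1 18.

Let dp[i] be the longest decreasing subsequence ending at position i. Then dp = [1, 1, 1, 2, 1, 2, 3, 2, 1, 3, 4, 5, 6, 1, 6, 3].
The maximum is 6; one witness is 26, 23, 18, 16, 9, 0 at positions 2,6,10,11,12,13.

6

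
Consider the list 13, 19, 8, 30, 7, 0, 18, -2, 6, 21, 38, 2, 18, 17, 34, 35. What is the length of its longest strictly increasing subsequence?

5

Let dp[i] be the longest increasing subsequence ending at position i. Then dp = [1, 2, 1, 3, 1, 1, 2, 1, 2, 3, 4, 2, 3, 3, 4, 5].
The maximum is 5; one witness is 13, 19, 30, 34, 35 at positions 1,2,4,15,16.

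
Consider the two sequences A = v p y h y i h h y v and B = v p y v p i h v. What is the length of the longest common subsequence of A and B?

Backtracking the LCS table gives one alignment: v (A1,B1) → p (A2,B2) → y (A3,B3) → i (A6,B6) → h (A8,B7) → v (A10,B8).
So the longest common subsequence has length 6.

6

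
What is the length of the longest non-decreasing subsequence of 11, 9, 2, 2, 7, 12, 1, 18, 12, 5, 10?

Let dp[i] be the longest non-decreasing subsequence ending at position i. Then dp = [1, 1, 1, 2, 3, 4, 1, 5, 5, 3, 4].
The maximum is 5; one witness is 2, 2, 7, 12, 18 at positions 3,4,5,6,8.

5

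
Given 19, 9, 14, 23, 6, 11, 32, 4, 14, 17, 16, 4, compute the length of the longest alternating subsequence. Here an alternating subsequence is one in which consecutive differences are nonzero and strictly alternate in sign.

8

A longest alternating subsequence is 19, 9, 14, 6, 11, 4, 17, 16 (positions 1,2,3,5,6,8,10,11); its 7 consecutive differences strictly alternate in sign, and length 8 is optimal.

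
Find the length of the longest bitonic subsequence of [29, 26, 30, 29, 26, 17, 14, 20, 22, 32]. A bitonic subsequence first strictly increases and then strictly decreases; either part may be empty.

6

One longest bitonic subsequence is 29, 30, 29, 26, 17, 14 (positions 1,3,4,5,6,7): it rises to 30 then falls. Length 6 is optimal.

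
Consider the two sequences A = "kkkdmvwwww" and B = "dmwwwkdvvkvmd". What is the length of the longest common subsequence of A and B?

5

Backtracking the LCS table gives one alignment: d (A4,B1) → m (A5,B2) → w (A7,B3) → w (A8,B4) → w (A9,B5).
So the longest common subsequence has length 5.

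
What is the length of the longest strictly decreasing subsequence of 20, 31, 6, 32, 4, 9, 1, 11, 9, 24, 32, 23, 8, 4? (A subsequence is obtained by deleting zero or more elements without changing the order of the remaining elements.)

Let dp[i] be the longest decreasing subsequence ending at position i. Then dp = [1, 1, 2, 1, 3, 2, 4, 2, 3, 2, 1, 3, 4, 5].
The maximum is 5; one witness is 20, 11, 9, 8, 4 at positions 1,8,9,13,14.

5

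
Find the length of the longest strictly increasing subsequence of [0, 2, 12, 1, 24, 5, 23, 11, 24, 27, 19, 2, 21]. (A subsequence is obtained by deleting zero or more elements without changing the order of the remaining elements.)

6

Let dp[i] be the longest increasing subsequence ending at position i. Then dp = [1, 2, 3, 2, 4, 3, 4, 4, 5, 6, 5, 3, 6].
The maximum is 6; one witness is 0, 2, 12, 23, 24, 27 at positions 1,2,3,7,9,10.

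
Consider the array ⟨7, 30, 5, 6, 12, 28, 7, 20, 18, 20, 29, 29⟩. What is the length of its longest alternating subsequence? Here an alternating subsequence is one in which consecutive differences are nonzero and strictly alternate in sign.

8

Track the best alternating length ending on an up-step vs a down-step at each position: up/down = 1/1, 2/1, 1/3, 4/3, 4/3, 4/3, 4/5, 6/5, 6/7, 8/5, 8/3, 8/3.
The maximum over both is 8; one such subsequence is 7, 30, 5, 12, 7, 20, 18, 20.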